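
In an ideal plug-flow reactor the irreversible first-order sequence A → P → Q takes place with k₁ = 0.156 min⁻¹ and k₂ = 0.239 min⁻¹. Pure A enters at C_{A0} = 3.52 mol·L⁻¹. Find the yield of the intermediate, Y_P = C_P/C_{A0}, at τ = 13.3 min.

0.158

For first-order series with pure A initially, C_P(τ) = k₁C_{A0}/(k₂−k₁)·(e^(−k₁τ) − e^(−k₂τ)).
e^(−k₁τ) = e^(−0.156×13.3) = e^(−2.075) = 0.1256; e^(−k₂τ) = e^(−3.179) = 0.04164.
C_P = 0.156×3.52/(0.239−0.156) × (0.1256−0.04164) = 6.616×0.08394 = 0.5554 mol·L⁻¹.
Y_P = C_P/C_{A0} = 0.5554/3.52 = 0.158.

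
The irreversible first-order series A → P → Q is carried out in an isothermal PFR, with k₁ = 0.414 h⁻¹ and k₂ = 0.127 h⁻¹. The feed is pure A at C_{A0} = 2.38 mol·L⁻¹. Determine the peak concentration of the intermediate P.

1.41 mol·L⁻¹

For a first-order series the maximum intermediate yield is C_{P,max}/C_{A0} = (k₁/k₂)^[k₂/(k₂−k₁)].
= (0.414/0.127)^(0.127/(0.127−0.414)) = (3.260)^(-0.4425) = 0.5928.
C_{P,max} = 0.5928×2.38 = 1.41 mol·L⁻¹.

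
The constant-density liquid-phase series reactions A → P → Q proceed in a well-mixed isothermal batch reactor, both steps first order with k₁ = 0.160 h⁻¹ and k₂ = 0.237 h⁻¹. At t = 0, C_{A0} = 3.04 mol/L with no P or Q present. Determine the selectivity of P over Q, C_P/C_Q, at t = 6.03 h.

0.905

For first-order series with pure A initially, C_P(t) = k₁C_{A0}/(k₂−k₁)·(e^(−k₁t) − e^(−k₂t)).
e^(−k₁t) = e^(−0.160×6.03) = e^(−0.9648) = 0.3811; e^(−k₂t) = e^(−1.429) = 0.2395.
C_P = 0.160×3.04/(0.237−0.160) × (0.3811−0.2395) = 6.317×0.1415 = 0.8941 mol/L.
C_A = C_{A0}e^(−k₁t) = 1.158 mol/L, so C_Q = C_{A0}−C_A−C_P = 0.9875 mol/L; C_P/C_Q = 0.905.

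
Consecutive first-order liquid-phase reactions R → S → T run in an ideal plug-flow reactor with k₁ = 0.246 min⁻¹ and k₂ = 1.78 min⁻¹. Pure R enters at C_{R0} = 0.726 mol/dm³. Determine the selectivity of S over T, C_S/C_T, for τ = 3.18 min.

Solving the coupled first-order balances gives C_S(τ) = [k₁/(k₂−k₁)]·C_{R0}·(e^(−k₁τ) − e^(−k₂τ)).
e^(−k₁τ) = e^(−0.246×3.18) = e^(−0.7823) = 0.4574; e^(−k₂τ) = e^(−5.660) = 0.003481.
C_S = 0.246×0.726/(1.78−0.246) × (0.4574−0.003481) = 0.1164×0.4539 = 0.05284 mol/dm³.
C_R = C_{R0}e^(−k₁τ) = 0.3320 mol/dm³, so C_T = C_{R0}−C_R−C_S = 0.3411 mol/dm³; C_S/C_T = 0.155.

0.155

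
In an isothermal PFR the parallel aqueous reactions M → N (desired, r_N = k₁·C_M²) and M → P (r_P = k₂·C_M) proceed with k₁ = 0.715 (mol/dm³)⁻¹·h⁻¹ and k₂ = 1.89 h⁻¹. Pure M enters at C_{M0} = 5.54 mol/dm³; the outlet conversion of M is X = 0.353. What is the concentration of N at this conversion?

1.23 mol/dm³

C_M = C_{M0}(1−X) = 3.584 mol/dm³.
Along a PFR/batch, dC_P/dC_M = −r_P/(r_N+r_P) = −k₂/(k₂+k₁·C_M).
Integrating from C_{M0} to C_M: C_P = (1.89/0.715)·ln[(1.89+0.715·5.54)/(1.89+0.715·3.58)] = 2.643·ln(5.851/4.453) = 0.7219 mol/dm³.
Then C_N = (C_{M0}−C_M) − C_P = 1.956 − 0.7219 = 1.234 mol/dm³.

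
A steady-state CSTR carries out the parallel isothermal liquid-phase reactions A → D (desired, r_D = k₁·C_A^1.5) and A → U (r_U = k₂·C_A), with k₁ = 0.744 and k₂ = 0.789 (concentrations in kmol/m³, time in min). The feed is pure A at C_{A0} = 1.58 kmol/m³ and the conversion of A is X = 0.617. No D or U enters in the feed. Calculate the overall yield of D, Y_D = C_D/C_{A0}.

0.261

Exit C_A = C_{A0}(1−X) = 1.58×0.383 = 0.6051 kmol/m³.
Rates in a CSTR are evaluated at the outlet concentration: r_D = 0.744×0.6051^1.5 = 0.3502, r_U = 0.789×0.6051 = 0.4775.
Fraction of consumed A going to D: r_D/(r_D+r_U) = 0.4231.
C_D = 0.4231·C_{A0}·X = 0.4231×1.58×0.617 = 0.413 kmol/m³; Y_D = C_D/C_{A0} = 0.261.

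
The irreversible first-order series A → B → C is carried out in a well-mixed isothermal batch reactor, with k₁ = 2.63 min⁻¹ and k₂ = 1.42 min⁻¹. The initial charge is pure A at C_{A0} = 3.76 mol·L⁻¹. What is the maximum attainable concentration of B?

Evaluating C_B at t_opt = ln(k₂/k₁)/(k₂−k₁) gives C_{B,max}/C_{A0} = (k₁/k₂)^[k₂/(k₂−k₁)].
= (2.63/1.42)^(1.42/(1.42−2.63)) = (1.852)^(-1.174) = 0.4852.
C_{B,max} = 0.4852×3.76 = 1.82 mol·L⁻¹.

1.82 mol·L⁻¹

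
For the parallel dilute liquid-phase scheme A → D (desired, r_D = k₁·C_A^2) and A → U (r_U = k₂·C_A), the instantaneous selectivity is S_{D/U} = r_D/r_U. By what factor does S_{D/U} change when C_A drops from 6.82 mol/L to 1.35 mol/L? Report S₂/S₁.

0.198

S_{D/U} = (k₁/k₂)·C_A, so S₂/S₁ = (C_{A,2}/C_{A,1}).
= 1.35/6.82 = 0.198.
Selectivity toward D falls as C_A falls — high-concentration operation is favoured.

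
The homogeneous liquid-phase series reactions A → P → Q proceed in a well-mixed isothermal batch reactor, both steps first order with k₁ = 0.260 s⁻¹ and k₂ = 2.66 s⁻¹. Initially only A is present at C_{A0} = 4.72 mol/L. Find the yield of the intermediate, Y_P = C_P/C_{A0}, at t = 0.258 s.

0.0468

Solving the coupled first-order balances gives C_P(t) = [k₁/(k₂−k₁)]·C_{A0}·(e^(−k₁t) − e^(−k₂t)).
e^(−k₁t) = e^(−0.260×0.258) = e^(−0.06708) = 0.9351; e^(−k₂t) = e^(−0.6863) = 0.5034.
C_P = 0.260×4.72/(2.66−0.260) × (0.9351−0.5034) = 0.5113×0.4317 = 0.2207 mol/L.
Y_P = C_P/C_{A0} = 0.2207/4.72 = 0.0468.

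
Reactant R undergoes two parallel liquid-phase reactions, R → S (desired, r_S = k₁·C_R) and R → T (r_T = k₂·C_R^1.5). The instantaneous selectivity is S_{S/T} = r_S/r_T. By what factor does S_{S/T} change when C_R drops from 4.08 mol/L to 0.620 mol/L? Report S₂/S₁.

S_{S/T} = (k₁/k₂)·C_R^-0.5, so S₂/S₁ = (C_{R,2}/C_{R,1})^-0.5.
= (0.620/4.08)^(-0.5) = (0.1520)^(-0.5) = 2.57.

2.57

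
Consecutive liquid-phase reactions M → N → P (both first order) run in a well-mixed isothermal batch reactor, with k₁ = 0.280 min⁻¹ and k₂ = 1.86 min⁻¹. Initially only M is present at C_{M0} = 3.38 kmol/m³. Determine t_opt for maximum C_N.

For first-order series the maximum of C_N occurs at t_opt = ln(k₂/k₁)/(k₂−k₁).
= ln(1.86/0.280)/(1.86−0.280) = ln(6.643)/1.580 = 1.894/1.580 = 1.20 min.

1.20 min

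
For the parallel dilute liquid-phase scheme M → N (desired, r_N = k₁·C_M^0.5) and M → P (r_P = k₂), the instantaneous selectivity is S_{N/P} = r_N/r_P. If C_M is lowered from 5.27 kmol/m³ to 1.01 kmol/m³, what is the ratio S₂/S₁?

S_{N/P} = (k₁/k₂)·C_M^0.5, so S₂/S₁ = (C_{M,2}/C_{M,1})^0.5.
= (1.01/5.27)^0.5 = (0.1917)^0.5 = 0.438.
Selectivity toward N falls as C_M falls — high-concentration operation is favoured.

0.438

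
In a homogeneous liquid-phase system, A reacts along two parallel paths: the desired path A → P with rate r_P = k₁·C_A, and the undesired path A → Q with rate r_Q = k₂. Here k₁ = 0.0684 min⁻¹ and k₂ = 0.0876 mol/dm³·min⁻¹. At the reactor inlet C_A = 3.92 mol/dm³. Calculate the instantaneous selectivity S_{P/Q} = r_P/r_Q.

S_{P/Q} = r_P/r_Q = (k₁·C_A)/(k₂) = (k₁/k₂)·C_A.
= (0.0684×3.920) / (0.0876) = 0.2681/0.08760 = 3.06.

3.06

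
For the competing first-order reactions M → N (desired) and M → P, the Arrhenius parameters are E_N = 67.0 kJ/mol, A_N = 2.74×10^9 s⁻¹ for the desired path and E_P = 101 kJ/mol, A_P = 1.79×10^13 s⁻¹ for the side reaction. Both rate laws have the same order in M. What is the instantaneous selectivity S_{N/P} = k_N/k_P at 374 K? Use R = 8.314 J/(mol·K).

8.58

Since both paths have the same order in M, the concentration cancels and S_{N/P} = k_N/k_P = (A_N/A_P)·exp[(E_P−E_N)/(RT)].
(E_P−E_N)/(RT) = (101−67.0)×10³/(8.314×374) = 34000/3109 = 10.93.
k_N/k_P = (2.74×10^9/1.79×10^13)·exp(10.93) = 1.531×10^-4 × 56076 = 8.58.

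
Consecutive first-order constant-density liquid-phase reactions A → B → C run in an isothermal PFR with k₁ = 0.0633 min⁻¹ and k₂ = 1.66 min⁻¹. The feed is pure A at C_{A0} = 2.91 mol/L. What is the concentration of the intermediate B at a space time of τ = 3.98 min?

0.0895 mol/L

For first-order series with pure A initially, C_B(τ) = k₁C_{A0}/(k₂−k₁)·(e^(−k₁τ) − e^(−k₂τ)).
e^(−k₁τ) = e^(−0.0633×3.98) = e^(−0.2519) = 0.7773; e^(−k₂τ) = e^(−6.607) = 0.001351.
C_B = 0.0633×2.91/(1.66−0.0633) × (0.7773−0.001351) = 0.1154×0.7759 = 0.08952 mol/L.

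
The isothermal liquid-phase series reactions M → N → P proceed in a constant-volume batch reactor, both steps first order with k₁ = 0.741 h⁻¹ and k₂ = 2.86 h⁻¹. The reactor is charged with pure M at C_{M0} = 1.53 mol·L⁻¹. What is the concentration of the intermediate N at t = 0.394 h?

0.226 mol·L⁻¹

Solving the coupled first-order balances gives C_N(t) = [k₁/(k₂−k₁)]·C_{M0}·(e^(−k₁t) − e^(−k₂t)).
e^(−k₁t) = e^(−0.741×0.394) = e^(−0.2920) = 0.7468; e^(−k₂t) = e^(−1.127) = 0.3241.
C_N = 0.741×1.53/(2.86−0.741) × (0.7468−0.3241) = 0.5350×0.4227 = 0.2262 mol·L⁻¹.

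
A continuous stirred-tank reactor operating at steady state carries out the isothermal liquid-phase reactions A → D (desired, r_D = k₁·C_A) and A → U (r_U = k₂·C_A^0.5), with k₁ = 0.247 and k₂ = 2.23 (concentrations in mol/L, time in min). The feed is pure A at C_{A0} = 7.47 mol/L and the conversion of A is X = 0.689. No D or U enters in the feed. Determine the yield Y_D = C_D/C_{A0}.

Exit C_A = C_{A0}(1−X) = 7.47×0.311 = 2.323 mol/L.
Rates in a CSTR are evaluated at the outlet concentration: r_D = 0.247×2.323 = 0.5738, r_U = 2.23×2.323^0.5 = 3.399.
Fraction of consumed A going to D: r_D/(r_D+r_U) = 0.1444.
C_D = 0.1444·C_{A0}·X = 0.1444×7.47×0.689 = 0.743 mol/L; Y_D = C_D/C_{A0} = 0.0995.

0.0995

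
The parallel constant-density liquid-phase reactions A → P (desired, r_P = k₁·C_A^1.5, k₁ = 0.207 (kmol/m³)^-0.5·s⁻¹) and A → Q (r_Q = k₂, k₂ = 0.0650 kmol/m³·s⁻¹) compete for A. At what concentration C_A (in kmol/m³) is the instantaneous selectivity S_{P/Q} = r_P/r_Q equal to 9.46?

2.07 kmol/m³

S_{P/Q} = (k₁/k₂)·C_A^1.5 ⇒ C_A = (S·k₂/k₁)^(1/1.5).
= (9.46×0.0650/0.207)^(0.6667) = (2.971)^(0.6667) = 2.07 kmol/m³.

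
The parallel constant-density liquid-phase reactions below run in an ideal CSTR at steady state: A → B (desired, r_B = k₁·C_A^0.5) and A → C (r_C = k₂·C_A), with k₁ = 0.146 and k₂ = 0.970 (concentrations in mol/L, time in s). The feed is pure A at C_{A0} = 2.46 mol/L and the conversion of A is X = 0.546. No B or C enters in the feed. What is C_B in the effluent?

0.167 mol/L

Exit C_A = C_{A0}(1−X) = 2.46×0.454 = 1.117 mol/L.
Rates in a CSTR are evaluated at the outlet concentration: r_B = 0.146×1.117^0.5 = 0.1543, r_C = 0.970×1.117 = 1.083.
Fraction of consumed A going to B: r_B/(r_B+r_C) = 0.1247.
C_B = 0.1247·C_{A0}·X = 0.1247×2.46×0.546 = 0.167 mol/L.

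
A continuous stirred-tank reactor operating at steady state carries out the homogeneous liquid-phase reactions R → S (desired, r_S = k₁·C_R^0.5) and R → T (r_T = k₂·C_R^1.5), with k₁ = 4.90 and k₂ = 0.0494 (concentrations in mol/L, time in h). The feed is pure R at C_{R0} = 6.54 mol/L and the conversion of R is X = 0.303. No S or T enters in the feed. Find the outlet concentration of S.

1.89 mol/L

Exit C_R = C_{R0}(1−X) = 6.54×0.697 = 4.558 mol/L.
In a CSTR the entire volume is at exit conditions, so r_S = 4.90×4.558^0.5 = 10.46 and r_T = 0.0494×4.558^1.5 = 0.4808.
Fraction of consumed R going to S: r_S/(r_S+r_T) = 0.9561.
C_S = 0.9561·C_{R0}·X = 0.9561×6.54×0.303 = 1.89 mol/L.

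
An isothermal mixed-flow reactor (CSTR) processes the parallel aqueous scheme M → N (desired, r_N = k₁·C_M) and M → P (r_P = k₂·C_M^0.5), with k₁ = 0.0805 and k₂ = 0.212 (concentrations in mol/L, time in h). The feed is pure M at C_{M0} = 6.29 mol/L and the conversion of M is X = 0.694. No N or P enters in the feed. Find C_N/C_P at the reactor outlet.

Exit C_M = C_{M0}(1−X) = 6.29×0.306 = 1.925 mol/L.
A CSTR operates uniformly at the exit composition, giving r_N = 0.1549 and r_P = 0.2941 (each k·C_M^n at C_M = 1.925).
Overall selectivity = C_N/C_P = r_Nτ/(r_Pτ) = r_N/r_P = 0.527.

0.527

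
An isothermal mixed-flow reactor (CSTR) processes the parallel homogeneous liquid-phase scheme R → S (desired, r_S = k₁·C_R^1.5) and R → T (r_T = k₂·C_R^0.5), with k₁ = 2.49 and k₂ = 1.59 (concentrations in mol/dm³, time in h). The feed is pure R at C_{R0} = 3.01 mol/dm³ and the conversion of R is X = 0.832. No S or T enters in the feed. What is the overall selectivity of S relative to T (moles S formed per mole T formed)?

Exit C_R = C_{R0}(1−X) = 3.01×0.168 = 0.5057 mol/dm³.
Rates in a CSTR are evaluated at the outlet concentration: r_S = 2.49×0.5057^1.5 = 0.8954, r_T = 1.59×0.5057^0.5 = 1.131.
Overall selectivity = C_S/C_T = r_Sτ/(r_Tτ) = r_S/r_T = 0.792.

0.792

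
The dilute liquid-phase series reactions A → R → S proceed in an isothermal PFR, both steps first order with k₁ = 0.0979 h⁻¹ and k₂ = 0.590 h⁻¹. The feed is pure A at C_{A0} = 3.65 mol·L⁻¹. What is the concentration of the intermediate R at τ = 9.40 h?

The intermediate concentration in a first-order A→B→C sequence is C_R = k₁C_{A0}(e^(−k₁τ) − e^(−k₂τ))/(k₂−k₁).
e^(−k₁τ) = e^(−0.0979×9.40) = e^(−0.9203) = 0.3984; e^(−k₂τ) = e^(−5.546) = 0.003903.
C_R = 0.0979×3.65/(0.590−0.0979) × (0.3984−0.003903) = 0.7261×0.3945 = 0.2865 mol·L⁻¹.

0.286 mol·L⁻¹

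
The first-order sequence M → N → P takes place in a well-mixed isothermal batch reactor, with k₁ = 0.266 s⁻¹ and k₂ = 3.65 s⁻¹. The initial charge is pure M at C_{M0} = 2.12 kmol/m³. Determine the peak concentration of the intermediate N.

0.126 kmol/m³

For a first-order series the maximum intermediate yield is C_{N,max}/C_{M0} = (k₁/k₂)^[k₂/(k₂−k₁)].
= (0.266/3.65)^(3.65/(3.65−0.266)) = (0.07288)^(1.079) = 0.05932.
C_{N,max} = 0.05932×2.12 = 0.126 kmol/m³.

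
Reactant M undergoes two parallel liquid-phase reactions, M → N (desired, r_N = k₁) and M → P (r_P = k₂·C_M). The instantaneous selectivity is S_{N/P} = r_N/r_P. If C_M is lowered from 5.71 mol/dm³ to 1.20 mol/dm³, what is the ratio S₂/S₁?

4.76

S_{N/P} = (k₁/k₂)·C_M⁻¹, so S₂/S₁ = (C_{M,2}/C_{M,1})⁻¹.
= 5.71/1.20 = 4.76.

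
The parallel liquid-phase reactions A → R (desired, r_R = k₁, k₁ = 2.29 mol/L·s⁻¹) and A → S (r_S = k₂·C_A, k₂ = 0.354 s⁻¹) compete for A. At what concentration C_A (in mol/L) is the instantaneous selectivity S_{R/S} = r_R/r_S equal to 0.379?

S_{R/S} = (k₁/k₂)·C_A⁻¹ ⇒ C_A = (S·k₂/k₁)^(-1).
= (0.379×0.354/2.29)^(-1) = (0.05859)^(-1) = 17.1 mol/L.

17.1 mol/L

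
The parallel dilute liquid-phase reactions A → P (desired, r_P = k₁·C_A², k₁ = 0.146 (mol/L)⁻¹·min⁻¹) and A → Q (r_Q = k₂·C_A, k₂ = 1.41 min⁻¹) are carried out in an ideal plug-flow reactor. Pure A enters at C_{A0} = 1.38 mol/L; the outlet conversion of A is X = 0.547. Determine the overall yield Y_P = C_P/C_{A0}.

0.0512

C_A = C_{A0}(1−X) = 0.6251 mol/L.
Along a PFR/batch, dC_Q/dC_A = −r_Q/(r_P+r_Q) = −k₂/(k₂+k₁·C_A).
Integrating from C_{A0} to C_A: C_Q = (1.41/0.146)·ln[(1.41+0.146·1.38)/(1.41+0.146·0.625)] = 9.658·ln(1.611/1.501) = 0.6842 mol/L.
Then C_P = (C_{A0}−C_A) − C_Q = 0.7549 − 0.6842 = 0.07071 mol/L.
Y_P = C_P/C_{A0} = 0.07071/1.38 = 0.0512.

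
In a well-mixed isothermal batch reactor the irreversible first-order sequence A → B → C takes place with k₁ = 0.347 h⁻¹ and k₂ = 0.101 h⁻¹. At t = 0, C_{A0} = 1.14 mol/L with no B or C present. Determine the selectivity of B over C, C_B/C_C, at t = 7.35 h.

1.56

For first-order series with pure A initially, C_B(t) = k₁C_{A0}/(k₂−k₁)·(e^(−k₁t) − e^(−k₂t)).
e^(−k₁t) = e^(−0.347×7.35) = e^(−2.550) = 0.07805; e^(−k₂t) = e^(−0.7424) = 0.4760.
C_B = 0.347×1.14/(0.101−0.347) × (0.07805−0.4760) = (-1.608)×(-0.3979) = 0.6399 mol/L.
C_A = C_{A0}e^(−k₁t) = 0.08897 mol/L, so C_C = C_{A0}−C_A−C_B = 0.4111 mol/L; C_B/C_C = 1.56.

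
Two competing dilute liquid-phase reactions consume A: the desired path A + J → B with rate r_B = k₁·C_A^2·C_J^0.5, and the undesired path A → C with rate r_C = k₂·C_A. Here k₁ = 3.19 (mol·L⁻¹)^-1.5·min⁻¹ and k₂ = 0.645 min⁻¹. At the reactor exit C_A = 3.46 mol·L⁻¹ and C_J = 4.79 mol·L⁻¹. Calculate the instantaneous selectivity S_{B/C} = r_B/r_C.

37.5

S_{B/C} = r_B/r_C = (k₁·C_A^2·C_J^0.5)/(k₂·C_A) = (k₁/k₂)·C_A·C_J^0.5.
= (3.19×3.460^2×4.790^0.5) / (0.645×3.460) = 83.58/2.232 = 37.5.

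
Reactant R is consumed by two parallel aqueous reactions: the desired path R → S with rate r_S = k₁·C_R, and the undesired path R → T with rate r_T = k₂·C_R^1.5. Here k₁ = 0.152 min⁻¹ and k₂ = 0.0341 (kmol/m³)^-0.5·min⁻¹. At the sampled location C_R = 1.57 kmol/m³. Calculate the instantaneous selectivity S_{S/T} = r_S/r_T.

3.56

S_{S/T} = r_S/r_T = (k₁·C_R)/(k₂·C_R^1.5) = (k₁/k₂)·C_R^-0.5.
= (0.152×1.570) / (0.0341×1.570^1.5) = 0.2386/0.06708 = 3.56.
The undesired path is higher order in R, so low C_R (CSTR or dilute feed) favours S.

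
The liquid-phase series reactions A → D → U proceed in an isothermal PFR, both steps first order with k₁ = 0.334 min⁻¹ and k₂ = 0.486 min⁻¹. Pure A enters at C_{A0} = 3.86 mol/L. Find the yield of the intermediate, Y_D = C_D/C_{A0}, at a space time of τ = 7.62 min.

0.118

For first-order series with pure A initially, C_D(τ) = k₁C_{A0}/(k₂−k₁)·(e^(−k₁τ) − e^(−k₂τ)).
e^(−k₁τ) = e^(−0.334×7.62) = e^(−2.545) = 0.07847; e^(−k₂τ) = e^(−3.703) = 0.02464.
C_D = 0.334×3.86/(0.486−0.334) × (0.07847−0.02464) = 8.482×0.05383 = 0.4565 mol/L.
Y_D = C_D/C_{A0} = 0.4565/3.86 = 0.118.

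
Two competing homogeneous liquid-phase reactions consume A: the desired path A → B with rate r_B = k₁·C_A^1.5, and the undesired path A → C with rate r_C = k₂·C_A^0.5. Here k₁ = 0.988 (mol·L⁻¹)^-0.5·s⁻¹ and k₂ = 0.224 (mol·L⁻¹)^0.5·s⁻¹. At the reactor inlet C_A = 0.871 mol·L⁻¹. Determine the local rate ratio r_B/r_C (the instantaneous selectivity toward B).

3.84

S_{B/C} = r_B/r_C = (k₁·C_A^1.5)/(k₂·C_A^0.5) = (k₁/k₂)·C_A.
= (0.988×0.8710^1.5) / (0.224×0.8710^0.5) = 0.8031/0.2091 = 3.84.
Since the desired path is higher order in A, keeping C_A high (PFR or concentrated feed) favours B.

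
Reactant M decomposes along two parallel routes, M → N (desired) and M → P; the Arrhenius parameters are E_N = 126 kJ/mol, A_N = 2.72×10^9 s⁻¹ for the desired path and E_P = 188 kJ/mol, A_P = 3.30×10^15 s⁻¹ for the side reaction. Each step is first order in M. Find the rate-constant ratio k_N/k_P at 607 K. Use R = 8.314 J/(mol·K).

0.178

Since both paths have the same order in M, the concentration cancels and S_{N/P} = k_N/k_P = (A_N/A_P)·exp[(E_P−E_N)/(RT)].
(E_P−E_N)/(RT) = (188−126)×10³/(8.314×607) = 62000/5047 = 12.29.
k_N/k_P = (2.72×10^9/3.30×10^15)·exp(12.29) = 8.242×10^-7 × 2.165×10^5 = 0.178.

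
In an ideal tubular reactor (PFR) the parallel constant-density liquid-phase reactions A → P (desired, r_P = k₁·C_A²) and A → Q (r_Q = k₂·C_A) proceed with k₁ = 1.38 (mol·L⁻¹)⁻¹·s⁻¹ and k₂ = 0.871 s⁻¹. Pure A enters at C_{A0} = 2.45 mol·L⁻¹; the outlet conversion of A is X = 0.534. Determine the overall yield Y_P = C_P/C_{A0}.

0.392

C_A = C_{A0}(1−X) = 1.142 mol·L⁻¹.
Along a PFR/batch, dC_Q/dC_A = −r_Q/(r_P+r_Q) = −k₂/(k₂+k₁·C_A).
Integrating from C_{A0} to C_A: C_Q = (0.871/1.38)·ln[(0.871+1.38·2.45)/(0.871+1.38·1.14)] = 0.6312·ln(4.252/2.447) = 0.3488 mol·L⁻¹.
Then C_P = (C_{A0}−C_A) − C_Q = 1.308 − 0.3488 = 0.9595 mol·L⁻¹.
Y_P = C_P/C_{A0} = 0.9595/2.45 = 0.392.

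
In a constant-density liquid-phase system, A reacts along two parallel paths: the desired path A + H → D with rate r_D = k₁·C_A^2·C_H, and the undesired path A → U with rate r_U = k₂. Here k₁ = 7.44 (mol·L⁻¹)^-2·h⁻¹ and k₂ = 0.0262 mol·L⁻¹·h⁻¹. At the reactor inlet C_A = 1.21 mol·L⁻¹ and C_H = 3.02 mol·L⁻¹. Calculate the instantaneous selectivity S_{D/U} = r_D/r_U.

S_{D/U} = r_D/r_U = (k₁·C_A^2·C_H)/(k₂) = (k₁/k₂)·C_A^2·C_H.
= (7.44×1.210^2×3.020) / (0.0262) = 32.90/0.02620 = 1256.
Since the desired path is higher order in A, keeping C_A high (PFR or concentrated feed) favours D.

1256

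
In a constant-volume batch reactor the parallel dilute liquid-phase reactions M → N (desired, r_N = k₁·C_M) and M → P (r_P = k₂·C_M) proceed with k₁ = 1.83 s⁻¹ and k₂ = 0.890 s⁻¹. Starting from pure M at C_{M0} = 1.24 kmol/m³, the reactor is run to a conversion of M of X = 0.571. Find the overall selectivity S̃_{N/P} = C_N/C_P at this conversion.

C_M = C_{M0}(1−X) = 0.5320 kmol/m³.
Both paths are first order in M, so the instantaneous fraction to N is constant: dC_N/d(−C_M) = k₁/(k₁+k₂) = 0.6728.
C_N = 0.6728·(C_{M0}−C_M) = 0.6728×0.7080 = 0.476 kmol/m³.
C_P = (C_{M0}−C_M)−C_N = 0.2317 kmol/m³; S̃_{N/P} = 0.4764/0.2317 = 2.06.

2.06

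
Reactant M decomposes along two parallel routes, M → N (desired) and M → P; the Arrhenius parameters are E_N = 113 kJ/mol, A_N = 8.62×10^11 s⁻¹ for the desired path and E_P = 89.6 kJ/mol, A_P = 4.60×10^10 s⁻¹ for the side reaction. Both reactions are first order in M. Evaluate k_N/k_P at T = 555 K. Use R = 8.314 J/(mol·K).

Since both paths have the same order in M, the concentration cancels and S_{N/P} = k_N/k_P = (A_N/A_P)·exp[(E_P−E_N)/(RT)].
(E_P−E_N)/(RT) = (89.6−113)×10³/(8.314×555) = -23400/4614 = -5.071.
k_N/k_P = (8.62×10^11/4.60×10^10)·exp(-5.071) = 18.74 × 0.006275 = 0.118.
Since E_N > E_P, raising the temperature improves selectivity toward N.

0.118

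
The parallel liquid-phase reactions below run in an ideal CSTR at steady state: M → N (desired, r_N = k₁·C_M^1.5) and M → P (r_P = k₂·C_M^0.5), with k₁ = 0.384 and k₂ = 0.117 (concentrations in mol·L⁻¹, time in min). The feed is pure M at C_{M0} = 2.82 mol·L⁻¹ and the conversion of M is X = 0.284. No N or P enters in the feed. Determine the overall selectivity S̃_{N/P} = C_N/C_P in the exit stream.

Exit C_M = C_{M0}(1−X) = 2.82×0.716 = 2.019 mol·L⁻¹.
A CSTR operates uniformly at the exit composition, giving r_N = 1.102 and r_P = 0.1663 (each k·C_M^n at C_M = 2.019).
Overall selectivity = C_N/C_P = r_Nτ/(r_Pτ) = r_N/r_P = 6.63.

6.63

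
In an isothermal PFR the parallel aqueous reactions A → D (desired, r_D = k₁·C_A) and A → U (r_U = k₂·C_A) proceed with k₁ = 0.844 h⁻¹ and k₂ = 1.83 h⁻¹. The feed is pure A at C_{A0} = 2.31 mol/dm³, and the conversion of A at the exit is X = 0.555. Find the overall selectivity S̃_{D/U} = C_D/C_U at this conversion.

C_A = C_{A0}(1−X) = 1.028 mol/dm³.
Both paths are first order in A, so the instantaneous fraction to D is constant: dC_D/d(−C_A) = k₁/(k₁+k₂) = 0.3156.
C_D = 0.3156·(C_{A0}−C_A) = 0.3156×1.282 = 0.405 mol/dm³.
C_U = (C_{A0}−C_A)−C_D = 0.8774 mol/dm³; S̃_{D/U} = 0.4047/0.8774 = 0.461.

0.461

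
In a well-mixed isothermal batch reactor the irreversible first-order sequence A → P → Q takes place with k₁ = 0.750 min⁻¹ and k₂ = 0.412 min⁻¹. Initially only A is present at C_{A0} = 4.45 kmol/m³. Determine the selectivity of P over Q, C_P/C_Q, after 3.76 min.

0.564

The intermediate concentration in a first-order A→B→C sequence is C_P = k₁C_{A0}(e^(−k₁t) − e^(−k₂t))/(k₂−k₁).
e^(−k₁t) = e^(−0.750×3.76) = e^(−2.820) = 0.05961; e^(−k₂t) = e^(−1.549) = 0.2124.
C_P = 0.750×4.45/(0.412−0.750) × (0.05961−0.2124) = (-9.874)×(-0.1528) = 1.509 kmol/m³.
C_A = C_{A0}e^(−k₁t) = 0.2652 kmol/m³, so C_Q = C_{A0}−C_A−C_P = 2.676 kmol/m³; C_P/C_Q = 0.564.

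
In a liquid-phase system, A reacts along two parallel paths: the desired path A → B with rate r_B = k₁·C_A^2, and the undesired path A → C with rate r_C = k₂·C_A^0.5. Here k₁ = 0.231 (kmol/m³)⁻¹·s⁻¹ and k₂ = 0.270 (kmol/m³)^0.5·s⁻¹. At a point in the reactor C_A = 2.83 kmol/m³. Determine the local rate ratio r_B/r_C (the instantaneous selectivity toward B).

S_{B/C} = r_B/r_C = (k₁·C_A^2)/(k₂·C_A^0.5) = (k₁/k₂)·C_A^1.5.
= (0.231×2.830^2) / (0.270×2.830^0.5) = 1.850/0.4542 = 4.07.

4.07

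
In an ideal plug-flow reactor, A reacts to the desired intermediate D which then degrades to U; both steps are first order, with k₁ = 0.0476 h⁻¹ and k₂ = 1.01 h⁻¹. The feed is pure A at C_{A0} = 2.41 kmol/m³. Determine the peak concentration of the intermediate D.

0.0977 kmol/m³

For a first-order series the maximum intermediate yield is C_{D,max}/C_{A0} = (k₁/k₂)^[k₂/(k₂−k₁)].
= (0.0476/1.01)^(1.01/(1.01−0.0476)) = (0.04713)^(1.049) = 0.04052.
C_{D,max} = 0.04052×2.41 = 0.0977 kmol/m³.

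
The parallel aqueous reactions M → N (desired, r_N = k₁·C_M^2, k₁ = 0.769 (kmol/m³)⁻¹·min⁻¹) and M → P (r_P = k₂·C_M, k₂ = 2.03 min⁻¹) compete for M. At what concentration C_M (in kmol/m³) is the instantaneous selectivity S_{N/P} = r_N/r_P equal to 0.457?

S_{N/P} = (k₁/k₂)·C_M ⇒ C_M = S·k₂/k₁.
= 0.457×2.03/0.769 = 1.21 kmol/m³.

1.21 kmol/m³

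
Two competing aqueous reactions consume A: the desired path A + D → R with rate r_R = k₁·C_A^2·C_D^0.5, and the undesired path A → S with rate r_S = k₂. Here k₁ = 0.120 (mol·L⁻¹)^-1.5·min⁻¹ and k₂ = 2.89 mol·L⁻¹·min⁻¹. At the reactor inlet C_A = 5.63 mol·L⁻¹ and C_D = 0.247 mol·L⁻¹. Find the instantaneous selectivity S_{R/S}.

0.654

S_{R/S} = r_R/r_S = (k₁·C_A^2·C_D^0.5)/(k₂) = (k₁/k₂)·C_A^2·C_D^0.5.
= (0.120×5.630^2×0.2470^0.5) / (2.89) = 1.890/2.890 = 0.654.
Since the desired path is higher order in A, keeping C_A high (PFR or concentrated feed) favours R.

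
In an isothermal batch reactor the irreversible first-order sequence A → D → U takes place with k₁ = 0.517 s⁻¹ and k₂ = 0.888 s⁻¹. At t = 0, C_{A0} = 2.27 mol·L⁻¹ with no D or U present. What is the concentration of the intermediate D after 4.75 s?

0.225 mol·L⁻¹

The intermediate concentration in a first-order A→B→C sequence is C_D = k₁C_{A0}(e^(−k₁t) − e^(−k₂t))/(k₂−k₁).
e^(−k₁t) = e^(−0.517×4.75) = e^(−2.456) = 0.08580; e^(−k₂t) = e^(−4.218) = 0.01473.
C_D = 0.517×2.27/(0.888−0.517) × (0.08580−0.01473) = 3.163×0.07107 = 0.2248 mol·L⁻¹.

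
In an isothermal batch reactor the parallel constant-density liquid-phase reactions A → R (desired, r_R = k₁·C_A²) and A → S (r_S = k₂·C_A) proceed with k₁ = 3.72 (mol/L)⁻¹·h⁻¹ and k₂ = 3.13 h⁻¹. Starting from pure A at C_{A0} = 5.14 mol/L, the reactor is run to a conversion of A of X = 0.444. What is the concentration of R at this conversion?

1.88 mol/L

C_A = C_{A0}(1−X) = 2.858 mol/L.
Along a PFR/batch, dC_S/dC_A = −r_S/(r_R+r_S) = −k₂/(k₂+k₁·C_A).
Integrating from C_{A0} to C_A: C_S = (3.13/3.72)·ln[(3.13+3.72·5.14)/(3.13+3.72·2.86)] = 0.8414·ln(22.25/13.76) = 0.4043 mol/L.
Then C_R = (C_{A0}−C_A) − C_S = 2.282 − 0.4043 = 1.878 mol/L.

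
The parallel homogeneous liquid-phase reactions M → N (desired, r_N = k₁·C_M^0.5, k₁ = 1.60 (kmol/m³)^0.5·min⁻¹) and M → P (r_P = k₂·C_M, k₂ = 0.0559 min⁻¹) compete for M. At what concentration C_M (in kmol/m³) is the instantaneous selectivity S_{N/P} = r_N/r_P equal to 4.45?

S_{N/P} = (k₁/k₂)·C_M^-0.5 ⇒ C_M = (S·k₂/k₁)^(-2).
= (4.45×0.0559/1.60)^(-2) = (0.1555)^(-2) = 41.4 kmol/m³.

41.4 kmol/m³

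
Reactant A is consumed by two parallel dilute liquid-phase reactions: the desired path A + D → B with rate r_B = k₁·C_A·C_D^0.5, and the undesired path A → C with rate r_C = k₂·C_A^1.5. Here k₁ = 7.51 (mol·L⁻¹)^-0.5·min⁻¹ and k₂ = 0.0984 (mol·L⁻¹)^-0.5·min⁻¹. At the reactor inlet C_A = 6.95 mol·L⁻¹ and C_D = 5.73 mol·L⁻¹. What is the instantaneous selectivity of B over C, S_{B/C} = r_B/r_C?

S_{B/C} = r_B/r_C = (k₁·C_A·C_D^0.5)/(k₂·C_A^1.5) = (k₁/k₂)·C_A^-0.5·C_D^0.5.
= (7.51×6.950×5.730^0.5) / (0.0984×6.950^1.5) = 124.9/1.803 = 69.3.
The undesired path is higher order in A, so low C_A (CSTR or dilute feed) favours B.

69.3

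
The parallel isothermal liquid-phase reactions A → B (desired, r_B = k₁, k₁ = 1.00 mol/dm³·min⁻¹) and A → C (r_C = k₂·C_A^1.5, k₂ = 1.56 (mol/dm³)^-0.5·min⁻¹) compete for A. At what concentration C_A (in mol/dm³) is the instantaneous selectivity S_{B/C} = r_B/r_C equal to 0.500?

1.18 mol/dm³

S_{B/C} = (k₁/k₂)·C_A^-1.5 ⇒ C_A = (S·k₂/k₁)^(1/(-1.5)).
= (0.500×1.56/1.00)^(-0.6667) = (0.7800)^(-0.6667) = 1.18 mol/dm³.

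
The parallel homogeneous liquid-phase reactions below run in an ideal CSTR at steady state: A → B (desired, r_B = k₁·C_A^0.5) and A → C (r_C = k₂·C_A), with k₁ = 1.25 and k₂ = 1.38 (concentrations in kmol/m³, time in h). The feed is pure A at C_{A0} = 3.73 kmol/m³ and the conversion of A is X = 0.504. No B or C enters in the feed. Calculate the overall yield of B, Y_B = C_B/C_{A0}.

0.201

Exit C_A = C_{A0}(1−X) = 3.73×0.496 = 1.850 kmol/m³.
A CSTR operates uniformly at the exit composition, giving r_B = 1.700 and r_C = 2.553 (each k·C_A^n at C_A = 1.850).
Fraction of consumed A going to B: r_B/(r_B+r_C) = 0.3997.
C_B = 0.3997·C_{A0}·X = 0.3997×3.73×0.504 = 0.751 kmol/m³; Y_B = C_B/C_{A0} = 0.201.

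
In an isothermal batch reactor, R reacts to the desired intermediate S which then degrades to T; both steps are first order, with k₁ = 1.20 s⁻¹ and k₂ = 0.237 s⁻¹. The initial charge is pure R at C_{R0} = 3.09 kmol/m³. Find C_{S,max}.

2.07 kmol/m³

At the optimum, C_{S,max}/C_{R0} = (k₁/k₂)^[k₂/(k₂−k₁)].
= (1.20/0.237)^(0.237/(0.237−1.20)) = (5.063)^(-0.2461) = 0.6709.
C_{S,max} = 0.6709×3.09 = 2.07 kmol/m³.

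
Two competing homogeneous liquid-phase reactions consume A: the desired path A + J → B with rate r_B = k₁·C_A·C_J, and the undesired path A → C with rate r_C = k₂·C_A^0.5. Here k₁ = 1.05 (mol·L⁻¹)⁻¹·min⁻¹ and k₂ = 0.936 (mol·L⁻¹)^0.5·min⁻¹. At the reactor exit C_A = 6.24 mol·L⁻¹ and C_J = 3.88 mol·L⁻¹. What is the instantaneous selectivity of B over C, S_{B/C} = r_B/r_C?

S_{B/C} = r_B/r_C = (k₁·C_A·C_J)/(k₂·C_A^0.5) = (k₁/k₂)·C_A^0.5·C_J.
= (1.05×6.240×3.880) / (0.936×6.240^0.5) = 25.42/2.338 = 10.9.
Since the desired path is higher order in A, keeping C_A high (PFR or concentrated feed) favours B.

10.9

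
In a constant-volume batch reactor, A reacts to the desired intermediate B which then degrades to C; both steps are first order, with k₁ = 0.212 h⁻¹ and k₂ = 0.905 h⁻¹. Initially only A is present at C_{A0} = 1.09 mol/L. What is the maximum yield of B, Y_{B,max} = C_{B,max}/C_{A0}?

For a first-order series the maximum intermediate yield is C_{B,max}/C_{A0} = (k₁/k₂)^[k₂/(k₂−k₁)].
= (0.212/0.905)^(0.905/(0.905−0.212)) = (0.2343)^(1.306) = 0.1503.

0.150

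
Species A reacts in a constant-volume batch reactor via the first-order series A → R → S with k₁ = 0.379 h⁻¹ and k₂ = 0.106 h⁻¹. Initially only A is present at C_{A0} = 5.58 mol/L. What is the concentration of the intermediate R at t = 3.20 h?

The intermediate concentration in a first-order A→B→C sequence is C_R = k₁C_{A0}(e^(−k₁t) − e^(−k₂t))/(k₂−k₁).
e^(−k₁t) = e^(−0.379×3.20) = e^(−1.213) = 0.2974; e^(−k₂t) = e^(−0.3392) = 0.7123.
C_R = 0.379×5.58/(0.106−0.379) × (0.2974−0.7123) = (-7.747)×(-0.4150) = 3.215 mol/L.

3.21 mol/L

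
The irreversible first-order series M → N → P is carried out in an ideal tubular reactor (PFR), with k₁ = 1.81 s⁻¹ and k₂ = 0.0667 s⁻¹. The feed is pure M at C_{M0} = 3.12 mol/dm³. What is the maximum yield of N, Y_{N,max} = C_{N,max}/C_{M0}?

0.881

Evaluating C_N at τ_opt = ln(k₂/k₁)/(k₂−k₁) gives C_{N,max}/C_{M0} = (k₁/k₂)^[k₂/(k₂−k₁)].
= (1.81/0.0667)^(0.0667/(0.0667−1.81)) = (27.14)^(-0.03826) = 0.8814.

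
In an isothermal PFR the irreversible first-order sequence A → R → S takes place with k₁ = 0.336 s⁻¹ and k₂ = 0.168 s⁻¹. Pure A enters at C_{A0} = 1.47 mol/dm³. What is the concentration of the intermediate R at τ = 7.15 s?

The intermediate concentration in a first-order A→B→C sequence is C_R = k₁C_{A0}(e^(−k₁τ) − e^(−k₂τ))/(k₂−k₁).
e^(−k₁τ) = e^(−0.336×7.15) = e^(−2.402) = 0.09050; e^(−k₂τ) = e^(−1.201) = 0.3008.
C_R = 0.336×1.47/(0.168−0.336) × (0.09050−0.3008) = (-2.940)×(-0.2103) = 0.6184 mol/dm³.

0.618 mol/dm³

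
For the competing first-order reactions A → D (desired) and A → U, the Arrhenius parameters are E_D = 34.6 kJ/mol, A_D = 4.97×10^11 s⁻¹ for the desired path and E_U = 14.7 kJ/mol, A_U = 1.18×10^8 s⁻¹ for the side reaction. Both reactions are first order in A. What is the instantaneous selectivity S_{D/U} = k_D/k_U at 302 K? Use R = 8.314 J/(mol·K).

1.52

With equal orders, S_{D/U} = k_D/k_U = (A_D/A_U)·exp[(E_U−E_D)/(RT)].
(E_U−E_D)/(RT) = (14.7−34.6)×10³/(8.314×302) = -19900/2511 = -7.926.
k_D/k_U = (4.97×10^11/1.18×10^8)·exp(-7.926) = 4212 × 3.613×10^-4 = 1.52.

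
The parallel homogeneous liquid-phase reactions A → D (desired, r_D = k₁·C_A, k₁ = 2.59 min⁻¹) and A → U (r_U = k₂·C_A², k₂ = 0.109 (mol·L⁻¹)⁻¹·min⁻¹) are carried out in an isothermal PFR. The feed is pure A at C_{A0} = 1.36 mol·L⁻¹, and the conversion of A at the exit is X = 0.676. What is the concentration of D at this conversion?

C_A = C_{A0}(1−X) = 0.4406 mol·L⁻¹.
Along a PFR/batch, dC_D/dC_A = −r_D/(r_D+r_U) = −k₁/(k₁+k₂·C_A).
Integrating from C_{A0} to C_A: C_D = (2.59/0.109)·ln[(2.59+0.109·1.36)/(2.59+0.109·0.441)] = 23.76·ln(2.738/2.638) = 0.8859 mol·L⁻¹.

0.886 mol·L⁻¹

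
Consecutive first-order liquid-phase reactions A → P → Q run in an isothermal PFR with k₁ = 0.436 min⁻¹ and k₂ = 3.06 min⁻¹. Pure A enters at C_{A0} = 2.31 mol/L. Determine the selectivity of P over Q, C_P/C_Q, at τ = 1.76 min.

0.166

Solving the coupled first-order balances gives C_P(τ) = [k₁/(k₂−k₁)]·C_{A0}·(e^(−k₁τ) − e^(−k₂τ)).
e^(−k₁τ) = e^(−0.436×1.76) = e^(−0.7674) = 0.4642; e^(−k₂τ) = e^(−5.386) = 0.004582.
C_P = 0.436×2.31/(3.06−0.436) × (0.4642−0.004582) = 0.3838×0.4597 = 0.1764 mol/L.
C_A = C_{A0}e^(−k₁τ) = 1.072 mol/L, so C_Q = C_{A0}−C_A−C_P = 1.061 mol/L; C_P/C_Q = 0.166.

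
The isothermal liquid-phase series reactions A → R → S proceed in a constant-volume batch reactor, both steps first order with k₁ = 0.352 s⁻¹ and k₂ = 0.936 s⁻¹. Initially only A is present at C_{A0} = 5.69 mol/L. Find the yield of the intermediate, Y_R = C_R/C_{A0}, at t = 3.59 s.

For first-order series with pure A initially, C_R(t) = k₁C_{A0}/(k₂−k₁)·(e^(−k₁t) − e^(−k₂t)).
e^(−k₁t) = e^(−0.352×3.59) = e^(−1.264) = 0.2826; e^(−k₂t) = e^(−3.360) = 0.03473.
C_R = 0.352×5.69/(0.936−0.352) × (0.2826−0.03473) = 3.430×0.2479 = 0.8501 mol/L.
Y_R = C_R/C_{A0} = 0.8501/5.69 = 0.149.

0.149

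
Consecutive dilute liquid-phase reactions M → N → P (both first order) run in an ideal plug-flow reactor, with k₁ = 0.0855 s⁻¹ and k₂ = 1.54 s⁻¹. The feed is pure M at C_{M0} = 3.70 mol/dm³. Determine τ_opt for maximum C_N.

The intermediate peaks when r₁ = r₂, i.e. k₁e^(−k₁τ) = k₂e^(−k₂τ), giving τ_opt = ln(k₂/k₁)/(k₂−k₁).
= ln(1.54/0.0855)/(1.54−0.0855) = ln(18.01)/1.455 = 2.891/1.455 = 1.99 s.

1.99 s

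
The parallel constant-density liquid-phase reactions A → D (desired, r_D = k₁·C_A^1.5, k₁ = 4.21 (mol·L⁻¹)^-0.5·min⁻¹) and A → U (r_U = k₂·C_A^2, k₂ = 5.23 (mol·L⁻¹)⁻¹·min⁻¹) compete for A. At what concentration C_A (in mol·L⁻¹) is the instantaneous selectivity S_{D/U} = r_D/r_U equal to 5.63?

0.0204 mol·L⁻¹

S_{D/U} = (k₁/k₂)·C_A^-0.5 ⇒ C_A = (S·k₂/k₁)^(-2).
= (5.63×5.23/4.21)^(-2) = (6.994)^(-2) = 0.0204 mol·L⁻¹.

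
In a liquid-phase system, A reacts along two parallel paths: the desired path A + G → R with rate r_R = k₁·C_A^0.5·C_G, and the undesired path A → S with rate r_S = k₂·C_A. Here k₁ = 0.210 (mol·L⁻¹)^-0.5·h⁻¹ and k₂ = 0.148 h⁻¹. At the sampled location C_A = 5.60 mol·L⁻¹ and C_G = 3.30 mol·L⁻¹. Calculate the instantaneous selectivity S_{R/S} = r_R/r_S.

S_{R/S} = r_R/r_S = (k₁·C_A^0.5·C_G)/(k₂·C_A) = (k₁/k₂)·C_A^-0.5·C_G.
= (0.210×5.600^0.5×3.300) / (0.148×5.600) = 1.640/0.8288 = 1.98.

1.98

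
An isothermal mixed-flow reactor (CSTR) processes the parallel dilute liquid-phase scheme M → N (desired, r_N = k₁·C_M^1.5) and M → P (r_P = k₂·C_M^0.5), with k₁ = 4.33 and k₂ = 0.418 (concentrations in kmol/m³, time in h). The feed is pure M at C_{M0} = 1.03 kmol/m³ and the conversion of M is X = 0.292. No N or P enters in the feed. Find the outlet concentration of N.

0.266 kmol/m³

Exit C_M = C_{M0}(1−X) = 1.03×0.708 = 0.7292 kmol/m³.
A CSTR operates uniformly at the exit composition, giving r_N = 2.696 and r_P = 0.3570 (each k·C_M^n at C_M = 0.7292).
Fraction of consumed M going to N: r_N/(r_N+r_P) = 0.8831.
C_N = 0.8831·C_{M0}·X = 0.8831×1.03×0.292 = 0.266 kmol/m³.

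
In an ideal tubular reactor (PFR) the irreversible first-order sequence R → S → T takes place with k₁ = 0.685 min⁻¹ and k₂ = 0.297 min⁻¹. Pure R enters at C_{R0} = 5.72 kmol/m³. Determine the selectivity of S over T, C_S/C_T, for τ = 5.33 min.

For first-order series with pure R initially, C_S(τ) = k₁C_{R0}/(k₂−k₁)·(e^(−k₁τ) − e^(−k₂τ)).
e^(−k₁τ) = e^(−0.685×5.33) = e^(−3.651) = 0.02596; e^(−k₂τ) = e^(−1.583) = 0.2054.
C_S = 0.685×5.72/(0.297−0.685) × (0.02596−0.2054) = (-10.10)×(-0.1794) = 1.812 kmol/m³.
C_R = C_{R0}e^(−k₁τ) = 0.1485 kmol/m³, so C_T = C_{R0}−C_R−C_S = 3.760 kmol/m³; C_S/C_T = 0.482.

0.482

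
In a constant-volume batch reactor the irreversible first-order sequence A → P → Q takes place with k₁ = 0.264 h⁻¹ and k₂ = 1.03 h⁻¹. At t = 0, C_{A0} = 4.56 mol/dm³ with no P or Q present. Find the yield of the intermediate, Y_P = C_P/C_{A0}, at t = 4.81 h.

0.0944

Solving the coupled first-order balances gives C_P(t) = [k₁/(k₂−k₁)]·C_{A0}·(e^(−k₁t) − e^(−k₂t)).
e^(−k₁t) = e^(−0.264×4.81) = e^(−1.270) = 0.2809; e^(−k₂t) = e^(−4.954) = 0.007053.
C_P = 0.264×4.56/(1.03−0.264) × (0.2809−0.007053) = 1.572×0.2738 = 0.4303 mol/dm³.
Y_P = C_P/C_{A0} = 0.4303/4.56 = 0.0944.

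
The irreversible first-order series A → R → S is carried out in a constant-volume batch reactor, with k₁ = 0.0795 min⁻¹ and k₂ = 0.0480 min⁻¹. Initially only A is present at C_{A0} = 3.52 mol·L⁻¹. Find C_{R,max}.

For a first-order series the maximum intermediate yield is C_{R,max}/C_{A0} = (k₁/k₂)^[k₂/(k₂−k₁)].
= (0.0795/0.0480)^(0.0480/(0.0480−0.0795)) = (1.656)^(-1.524) = 0.4635.
C_{R,max} = 0.4635×3.52 = 1.63 mol·L⁻¹.

1.63 mol·L⁻¹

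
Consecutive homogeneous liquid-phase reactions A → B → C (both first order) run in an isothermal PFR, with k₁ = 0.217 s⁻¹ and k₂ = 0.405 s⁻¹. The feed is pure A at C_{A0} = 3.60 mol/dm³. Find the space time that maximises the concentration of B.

3.32 s

Setting dC_B/dτ = 0 gives τ_opt = ln(k₂/k₁)/(k₂−k₁).
= ln(0.405/0.217)/(0.405−0.217) = ln(1.866)/0.1880 = 0.6240/0.1880 = 3.32 s.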